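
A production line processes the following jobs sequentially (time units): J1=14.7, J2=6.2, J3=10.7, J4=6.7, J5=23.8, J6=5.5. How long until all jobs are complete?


Sequential makespan: sum all processing times
= 14.7 + 6.2 + 10.7 + 6.7 + 23.8 + 5.5
= 67.6 time units


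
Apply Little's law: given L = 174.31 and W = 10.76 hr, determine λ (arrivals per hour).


Little's law: L = λW → λ = L / W
= 174.31 / 10.76
= 16.20 per hour


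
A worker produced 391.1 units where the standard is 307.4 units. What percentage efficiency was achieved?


Efficiency = (actual / standard) × 100
= (391.1 / 307.4) × 100
= 127.2%


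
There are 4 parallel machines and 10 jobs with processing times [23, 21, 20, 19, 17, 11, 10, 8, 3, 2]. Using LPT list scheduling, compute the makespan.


Jobs (LPT sorted): [23, 21, 20, 19, 17, 11, 10, 8, 3, 2]
Machines: 4
  J=23 → Machine 1 (load: 0+23=23)
  J=21 → Machine 2 (load: 0+21=21)
  J=20 → Machine 3 (load: 0+20=20)
  J=19 → Machine 4 (load: 0+19=19)
  J=17 → Machine 4 (load: 19+17=36)
  J=11 → Machine 3 (load: 20+11=31)
  J=10 → Machine 2 (load: 21+10=31)
  J=8 → Machine 1 (load: 23+8=31)
  J=3 → Machine 1 (load: 31+3=34)
  J=2 → Machine 2 (load: 31+2=33)
Machine loads: [34, 33, 31, 36]
Makespan = max = 36 time units


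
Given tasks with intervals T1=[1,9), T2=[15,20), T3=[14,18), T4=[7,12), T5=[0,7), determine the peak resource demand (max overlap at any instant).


Check each time point for overlaps:
  t=1: 2 tasks active (T1, T5)
Max concurrent = 2


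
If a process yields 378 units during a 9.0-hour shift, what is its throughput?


Throughput = units / time
= 378 / 9.0
= 42.0 units/hour


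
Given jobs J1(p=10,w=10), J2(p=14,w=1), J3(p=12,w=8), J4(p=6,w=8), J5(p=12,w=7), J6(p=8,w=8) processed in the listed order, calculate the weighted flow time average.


Completion times:
  J1: C=10, w×C=10×10=100
  J2: C=24, w×C=1×24=24
  J3: C=36, w×C=8×36=288
  J4: C=42, w×C=8×42=336
  J5: C=54, w×C=7×54=378
  J6: C=62, w×C=8×62=496
Sum w×C = 1622
Sum w = 42
Weighted avg = 1622/42
= 38.62


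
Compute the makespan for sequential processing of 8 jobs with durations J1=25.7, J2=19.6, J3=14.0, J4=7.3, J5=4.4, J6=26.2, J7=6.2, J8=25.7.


Sequential makespan: sum all processing times
= 25.7 + 19.6 + 14.0 + 7.3 + 4.4 + 26.2 + 6.2 + 25.7
= 129.1 time units


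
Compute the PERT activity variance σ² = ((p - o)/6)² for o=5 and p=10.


σ² = ((p - o) / 6)² = (p - o)² / 36
= (10 - 5)² / 36
= 5² / 36
= 25 / 36
= 0.6944


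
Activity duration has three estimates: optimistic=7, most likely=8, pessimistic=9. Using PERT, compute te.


te = (o + 4m + p) / 6
= (7 + 4×8 + 9) / 6
= (7 + 32 + 9) / 6
= 48 / 6
= 8.00


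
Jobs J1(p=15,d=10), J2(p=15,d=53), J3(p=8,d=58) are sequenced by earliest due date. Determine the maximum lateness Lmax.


EDD order: J1 → J2 → J3
Completion and lateness:
  J1: C=15, d=10, L=15-10=5
  J2: C=30, d=53, L=30-53=-23
  J3: C=38, d=58, L=38-58=-20
Lmax = max(5, -23, -20)
= 5


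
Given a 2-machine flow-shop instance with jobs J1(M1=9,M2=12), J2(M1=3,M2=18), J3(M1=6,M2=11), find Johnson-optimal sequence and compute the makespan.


Johnson's rule:
Group 1 (M1≤M2, sort by M1): ['J2', 'J3', 'J1']
Group 2 (M1>M2, sort desc M2): []
Sequence: J2 → J3 → J1
Makespan calculation:
  J2: M1 done=3, M2 done=21
  J3: M1 done=9, M2 done=32
  J1: M1 done=18, M2 done=44
= Sequence: J2 → J3 → J1, Makespan: 44


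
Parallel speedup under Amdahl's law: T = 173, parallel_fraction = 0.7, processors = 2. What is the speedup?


Amdahl's law: T_p = T × ((1-p) + p/N)
= 173 × ((1-0.7) + 0.7/2)
= 173 × (0.30 + 0.3500)
= 173 × 0.6500
= 112.45
Speedup = 173/112.45
= 1.54×


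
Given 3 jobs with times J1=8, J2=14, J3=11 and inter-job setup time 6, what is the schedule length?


Makespan = Σ processing + (n-1) × setup
= (8 + 14 + 11) + (3-1)×6
= 33 + 12
= 45 time units


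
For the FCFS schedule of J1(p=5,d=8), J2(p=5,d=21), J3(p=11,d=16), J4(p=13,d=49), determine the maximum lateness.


Lateness per job (L = C - d):
  J1: C=5, d=8, L=-3
  J2: C=10, d=21, L=-11
  J3: C=21, d=16, L=5
  J4: C=34, d=49, L=-15
Lmax = max(-3, -11, 5, -15)
= 5


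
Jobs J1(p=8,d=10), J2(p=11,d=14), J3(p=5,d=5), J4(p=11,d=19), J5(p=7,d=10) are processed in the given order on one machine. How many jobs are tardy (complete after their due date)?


Completion vs due date:
  J1: C=8, d=10 → on time
  J2: C=19, d=14 → TARDY
  J3: C=24, d=5 → TARDY
  J4: C=35, d=19 → TARDY
  J5: C=42, d=10 → TARDY
Tardy jobs: J2, J3, J4, J5
Count = 4


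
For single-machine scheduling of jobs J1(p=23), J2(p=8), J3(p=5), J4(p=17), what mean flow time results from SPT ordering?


SPT order: J3 → J2 → J4 → J1
Completion times:
  J3: C=5
  J2: C=13
  J4: C=30
  J1: C=53
Sum = 101, n = 4
Mean flow = 101/4
= 25.25


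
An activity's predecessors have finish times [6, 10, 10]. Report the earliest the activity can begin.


ES = max of all predecessor completion times
Predecessors: [6, 10, 10]
ES = max(6, 10, 10)
= 10


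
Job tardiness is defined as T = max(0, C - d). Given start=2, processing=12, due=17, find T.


Completion = start + processing = 2 + 12 = 14
Tardiness = max(0, C - d) = max(0, 14 - 17)
= max(0, -3)
= 0


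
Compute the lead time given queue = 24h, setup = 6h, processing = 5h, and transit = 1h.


Lead time = queue + setup + processing + transit
= 24 + 6 + 5 + 1
= 36 hours


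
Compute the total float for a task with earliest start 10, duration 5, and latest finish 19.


EF = ES + duration = 10 + 5 = 15
LS = LF - duration = 19 - 5 = 14
Total Float = LF - EF = 19 - 15
(or LS - ES = 14 - 10)
= 4


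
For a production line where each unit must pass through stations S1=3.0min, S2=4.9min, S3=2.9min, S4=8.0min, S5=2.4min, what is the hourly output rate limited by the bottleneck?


Bottleneck = longest station time
Station times: [3.0, 4.9, 2.9, 8.0, 2.4]
Max = 8.0 min
Rate = 60 / 8.0
= 7.50 units/hour (bottleneck: 8.0min)


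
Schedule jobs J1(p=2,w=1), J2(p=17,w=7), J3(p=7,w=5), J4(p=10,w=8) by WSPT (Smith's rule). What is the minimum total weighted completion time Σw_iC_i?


WSPT order (by p/w): J4 → J3 → J1 → J2
  J4: C=10, w·C=8×10=80
  J3: C=17, w·C=5×17=85
  J1: C=19, w·C=1×19=19
  J2: C=36, w·C=7×36=252
Σ w·C = 436
= 436


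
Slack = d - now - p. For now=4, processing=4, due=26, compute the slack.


Slack = due - current_time - processing
= 26 - 4 - 4
= 18


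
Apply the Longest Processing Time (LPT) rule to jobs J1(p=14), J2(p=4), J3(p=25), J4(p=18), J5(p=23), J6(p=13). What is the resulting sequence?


LPT: sort by longest processing time first
  J3: p=25
  J5: p=23
  J4: p=18
  J1: p=14
  J6: p=13
  J2: p=4
Order: J3 → J5 → J4 → J1 → J6 → J2


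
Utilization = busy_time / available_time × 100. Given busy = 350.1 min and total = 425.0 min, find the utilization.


Utilization = busy / total × 100
= 350.1 / 425.0 × 100
= 82.4%


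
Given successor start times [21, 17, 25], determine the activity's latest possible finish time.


LF = min of all successor start times
Successors start at: [21, 17, 25]
LF = min(21, 17, 25)
= 17


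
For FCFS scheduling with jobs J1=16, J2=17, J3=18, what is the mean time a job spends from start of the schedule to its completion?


Completion times:
  J1: completes at 16
  J2: completes at 33
  J3: completes at 51
Sum = 100
Average = 100/3
= 33.33


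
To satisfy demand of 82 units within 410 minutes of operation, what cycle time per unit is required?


Cycle time = available time / demand
= 410 / 82
= 5.00 min/unit


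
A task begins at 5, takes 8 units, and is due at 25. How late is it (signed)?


Completion = 5 + 8 = 13
Lateness = C - d = 13 - 25
= -12


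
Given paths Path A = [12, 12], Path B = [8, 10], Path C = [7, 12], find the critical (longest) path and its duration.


Path A: 12 + 12 = 24
Path B: 8 + 10 = 18
Path C: 7 + 12 = 19
Critical path = longest = max(24, 18, 19)
= 24 (Path A)


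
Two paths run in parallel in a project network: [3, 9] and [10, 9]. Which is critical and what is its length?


Path A: 3 + 9 = 12
Path B: 10 + 9 = 19
Critical path = longest = max(12, 19)
= 19 (Path B)


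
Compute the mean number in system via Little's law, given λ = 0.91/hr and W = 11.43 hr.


Little's law: L = λ × W
= 0.91 × 11.43
= 10.40


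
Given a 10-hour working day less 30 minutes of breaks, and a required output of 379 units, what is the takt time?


Available = 10×60 - 30 = 570 min
Takt time = 570 / 379
= 1.50 min/unit


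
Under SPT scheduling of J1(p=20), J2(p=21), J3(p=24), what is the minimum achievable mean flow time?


SPT order: J1 → J2 → J3
Completion times:
  J1: C=20
  J2: C=41
  J3: C=65
Sum = 126, n = 3
Mean flow = 126/3
= 42.00


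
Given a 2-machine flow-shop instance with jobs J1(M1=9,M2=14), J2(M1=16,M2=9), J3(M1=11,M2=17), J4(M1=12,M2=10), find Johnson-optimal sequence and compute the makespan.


Johnson's rule:
Group 1 (M1≤M2, sort by M1): ['J1', 'J3']
Group 2 (M1>M2, sort desc M2): ['J4', 'J2']
Sequence: J1 → J3 → J4 → J2
Makespan calculation:
  J1: M1 done=9, M2 done=23
  J3: M1 done=20, M2 done=40
  J4: M1 done=32, M2 done=50
  J2: M1 done=48, M2 done=59
= Sequence: J1 → J3 → J4 → J2, Makespan: 59


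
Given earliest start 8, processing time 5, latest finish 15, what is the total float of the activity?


EF = ES + duration = 8 + 5 = 13
LS = LF - duration = 15 - 5 = 10
Total Float = LF - EF = 15 - 13
(or LS - ES = 10 - 8)
= 2


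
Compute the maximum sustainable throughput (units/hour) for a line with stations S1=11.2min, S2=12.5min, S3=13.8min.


Bottleneck = longest station time
Station times: [11.2, 12.5, 13.8]
Max = 13.8 min
Rate = 60 / 13.8
= 4.35 units/hour (bottleneck: 13.8min)


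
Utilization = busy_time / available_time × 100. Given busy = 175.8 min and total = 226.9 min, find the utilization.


Utilization = busy / total × 100
= 175.8 / 226.9 × 100
= 77.5%


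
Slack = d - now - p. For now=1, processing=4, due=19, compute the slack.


Slack = due - current_time - processing
= 19 - 1 - 4
= 14


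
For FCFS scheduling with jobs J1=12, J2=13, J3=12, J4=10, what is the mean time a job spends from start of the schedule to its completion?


Completion times:
  J1: completes at 12
  J2: completes at 25
  J3: completes at 37
  J4: completes at 47
Sum = 121
Average = 121/4
= 30.25


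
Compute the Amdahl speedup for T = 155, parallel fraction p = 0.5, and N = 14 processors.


Amdahl's law: T_p = T × ((1-p) + p/N)
= 155 × ((1-0.5) + 0.5/14)
= 155 × (0.50 + 0.0357)
= 155 × 0.5357
= 83.04
Speedup = 155/83.04
= 1.87×


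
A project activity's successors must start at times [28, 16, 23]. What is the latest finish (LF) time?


LF = min of all successor start times
Successors start at: [28, 16, 23]
LF = min(28, 16, 23)
= 16


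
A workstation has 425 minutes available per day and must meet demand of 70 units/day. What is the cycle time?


Cycle time = available time / demand
= 425 / 70
= 6.07 min/unit


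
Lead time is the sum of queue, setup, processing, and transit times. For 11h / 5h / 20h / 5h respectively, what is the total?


Lead time = queue + setup + processing + transit
= 11 + 5 + 20 + 5
= 41 hours


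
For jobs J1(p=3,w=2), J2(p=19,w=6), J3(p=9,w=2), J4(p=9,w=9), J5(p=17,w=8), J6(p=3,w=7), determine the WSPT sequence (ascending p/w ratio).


WSPT (Smith's rule): sort by p/w ascending
  J6: p/w = 3/7 = 0.429
  J4: p/w = 9/9 = 1.000
  J1: p/w = 3/2 = 1.500
  J5: p/w = 17/8 = 2.125
  J2: p/w = 19/6 = 3.167
  J3: p/w = 9/2 = 4.500
Order: J6 → J4 → J1 → J5 → J2 → J3


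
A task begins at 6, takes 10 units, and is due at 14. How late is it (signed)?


Completion = 6 + 10 = 16
Lateness = C - d = 16 - 14
= 2


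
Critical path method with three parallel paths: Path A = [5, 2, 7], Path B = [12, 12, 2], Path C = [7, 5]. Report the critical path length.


Path A: 5 + 2 + 7 = 14
Path B: 12 + 12 + 2 = 26
Path C: 7 + 5 = 12
Critical path = longest = max(14, 26, 12)
= 26 (Path B)


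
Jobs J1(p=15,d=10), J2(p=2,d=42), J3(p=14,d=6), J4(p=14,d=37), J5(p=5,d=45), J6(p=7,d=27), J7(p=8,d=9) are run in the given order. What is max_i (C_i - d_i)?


Lateness per job (L = C - d):
  J1: C=15, d=10, L=5
  J2: C=17, d=42, L=-25
  J3: C=31, d=6, L=25
  J4: C=45, d=37, L=8
  J5: C=50, d=45, L=5
  J6: C=57, d=27, L=30
  J7: C=65, d=9, L=56
Lmax = max(5, -25, 25, 8, 5, 30, 56)
= 56


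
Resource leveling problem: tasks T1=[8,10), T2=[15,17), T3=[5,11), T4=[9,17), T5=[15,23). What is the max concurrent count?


Check each time point for overlaps:
  t=9: 3 tasks active (T1, T3, T4)
Max concurrent = 3


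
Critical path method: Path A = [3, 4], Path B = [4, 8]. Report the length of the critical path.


Path A: 3 + 4 = 7
Path B: 4 + 8 = 12
Critical path = longest = max(7, 12)
= 12 (Path B)


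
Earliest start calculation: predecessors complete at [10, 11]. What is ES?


ES = max of all predecessor completion times
Predecessors: [10, 11]
ES = max(10, 11)
= 11


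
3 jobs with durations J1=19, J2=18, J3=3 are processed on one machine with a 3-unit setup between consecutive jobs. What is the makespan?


Makespan = Σ processing + (n-1) × setup
= (19 + 18 + 3) + (3-1)×3
= 40 + 6
= 46 time units


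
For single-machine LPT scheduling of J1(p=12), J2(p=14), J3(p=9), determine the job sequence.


LPT: sort by longest processing time first
  J2: p=14
  J1: p=12
  J3: p=9
Order: J2 → J1 → J3


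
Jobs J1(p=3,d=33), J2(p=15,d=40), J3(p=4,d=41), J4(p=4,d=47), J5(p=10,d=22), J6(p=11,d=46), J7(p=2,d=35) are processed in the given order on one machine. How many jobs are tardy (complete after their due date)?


Completion vs due date:
  J1: C=3, d=33 → on time
  J2: C=18, d=40 → on time
  J3: C=22, d=41 → on time
  J4: C=26, d=47 → on time
  J5: C=36, d=22 → TARDY
  J6: C=47, d=46 → TARDY
  J7: C=49, d=35 → TARDY
Tardy jobs: J5, J6, J7
Count = 3


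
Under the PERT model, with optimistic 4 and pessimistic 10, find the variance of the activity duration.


σ² = ((p - o) / 6)² = (p - o)² / 36
= (10 - 4)² / 36
= 6² / 36
= 36 / 36
= 1.0000


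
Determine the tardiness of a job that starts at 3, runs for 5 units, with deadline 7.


Completion = start + processing = 3 + 5 = 8
Tardiness = max(0, C - d) = max(0, 8 - 7)
= max(0, 1)
= 1


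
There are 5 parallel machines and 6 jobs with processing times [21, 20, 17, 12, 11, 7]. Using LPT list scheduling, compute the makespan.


Jobs (LPT sorted): [21, 20, 17, 12, 11, 7]
Machines: 5
  J=21 → Machine 1 (load: 0+21=21)
  J=20 → Machine 2 (load: 0+20=20)
  J=17 → Machine 3 (load: 0+17=17)
  J=12 → Machine 4 (load: 0+12=12)
  J=11 → Machine 5 (load: 0+11=11)
  J=7 → Machine 5 (load: 11+7=18)
Machine loads: [21, 20, 17, 12, 18]
Makespan = max = 21 time units


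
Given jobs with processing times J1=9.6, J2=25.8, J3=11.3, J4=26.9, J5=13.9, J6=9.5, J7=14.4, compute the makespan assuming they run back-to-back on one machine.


Sequential makespan: sum all processing times
= 9.6 + 25.8 + 11.3 + 26.9 + 13.9 + 9.5 + 14.4
= 111.4 time units


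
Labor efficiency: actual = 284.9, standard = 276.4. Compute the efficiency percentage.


Efficiency = (actual / standard) × 100
= (284.9 / 276.4) × 100
= 103.1%


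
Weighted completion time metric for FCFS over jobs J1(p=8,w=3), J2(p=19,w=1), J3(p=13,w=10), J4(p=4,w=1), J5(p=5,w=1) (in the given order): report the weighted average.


Completion times:
  J1: C=8, w×C=3×8=24
  J2: C=27, w×C=1×27=27
  J3: C=40, w×C=10×40=400
  J4: C=44, w×C=1×44=44
  J5: C=49, w×C=1×49=49
Sum w×C = 544
Sum w = 16
Weighted avg = 544/16
= 34.00


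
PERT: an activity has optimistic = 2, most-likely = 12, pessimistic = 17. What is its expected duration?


te = (o + 4m + p) / 6
= (2 + 4×12 + 17) / 6
= (2 + 48 + 17) / 6
= 67 / 6
= 11.17


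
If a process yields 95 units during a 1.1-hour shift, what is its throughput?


Throughput = units / time
= 95 / 1.1
= 86.4 units/hour


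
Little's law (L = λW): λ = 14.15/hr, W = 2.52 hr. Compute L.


Little's law: L = λ × W
= 14.15 × 2.52
= 35.66


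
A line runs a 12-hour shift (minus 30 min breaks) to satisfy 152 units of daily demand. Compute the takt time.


Available = 12×60 - 30 = 690 min
Takt time = 690 / 152
= 4.54 min/unit


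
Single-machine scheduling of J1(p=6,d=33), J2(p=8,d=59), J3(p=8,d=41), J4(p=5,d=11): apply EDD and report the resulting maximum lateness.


EDD order: J4 → J1 → J3 → J2
Completion and lateness:
  J4: C=5, d=11, L=5-11=-6
  J1: C=11, d=33, L=11-33=-22
  J3: C=19, d=41, L=19-41=-22
  J2: C=27, d=59, L=27-59=-32
Lmax = max(-6, -22, -22, -32)
= -6


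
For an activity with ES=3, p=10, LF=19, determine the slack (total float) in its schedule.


EF = ES + duration = 3 + 10 = 13
LS = LF - duration = 19 - 10 = 9
Total Float = LF - EF = 19 - 13
(or LS - ES = 9 - 3)
= 6


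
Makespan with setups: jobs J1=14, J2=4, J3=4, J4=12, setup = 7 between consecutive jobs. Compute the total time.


Makespan = Σ processing + (n-1) × setup
= (14 + 4 + 4 + 12) + (4-1)×7
= 34 + 21
= 55 time units


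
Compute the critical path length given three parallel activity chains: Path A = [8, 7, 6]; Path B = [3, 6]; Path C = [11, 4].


Path A: 8 + 7 + 6 = 21
Path B: 3 + 6 = 9
Path C: 11 + 4 = 15
Critical path = longest = max(21, 9, 15)
= 21 (Path A)


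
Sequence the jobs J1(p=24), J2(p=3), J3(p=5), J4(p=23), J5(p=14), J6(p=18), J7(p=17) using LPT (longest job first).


LPT: sort by longest processing time first
  J1: p=24
  J4: p=23
  J6: p=18
  J7: p=17
  J5: p=14
  J3: p=5
  J2: p=3
Order: J1 → J4 → J6 → J7 → J5 → J3 → J2


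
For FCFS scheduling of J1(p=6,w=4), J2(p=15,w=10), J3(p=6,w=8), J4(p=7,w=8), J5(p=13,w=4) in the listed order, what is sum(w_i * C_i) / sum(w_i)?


Completion times:
  J1: C=6, w×C=4×6=24
  J2: C=21, w×C=10×21=210
  J3: C=27, w×C=8×27=216
  J4: C=34, w×C=8×34=272
  J5: C=47, w×C=4×47=188
Sum w×C = 910
Sum w = 34
Weighted avg = 910/34
= 26.76


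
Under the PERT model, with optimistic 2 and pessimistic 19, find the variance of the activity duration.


σ² = ((p - o) / 6)² = (p - o)² / 36
= (19 - 2)² / 36
= 17² / 36
= 289 / 36
= 8.0278


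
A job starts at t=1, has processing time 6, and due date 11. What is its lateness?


Completion = 1 + 6 = 7
Lateness = C - d = 7 - 11
= -4


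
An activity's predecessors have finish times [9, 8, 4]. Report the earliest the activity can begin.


ES = max of all predecessor completion times
Predecessors: [9, 8, 4]
ES = max(9, 8, 4)
= 9


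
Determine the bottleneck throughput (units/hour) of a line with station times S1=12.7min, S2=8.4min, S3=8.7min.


Bottleneck = longest station time
Station times: [12.7, 8.4, 8.7]
Max = 12.7 min
Rate = 60 / 12.7
= 4.72 units/hour (bottleneck: 12.7min)


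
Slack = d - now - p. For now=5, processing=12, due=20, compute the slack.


Slack = due - current_time - processing
= 20 - 5 - 12
= 3


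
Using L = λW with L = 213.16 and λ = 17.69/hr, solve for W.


Little's law: L = λW → W = L / λ
= 213.16 / 17.69
= 12.05 hours


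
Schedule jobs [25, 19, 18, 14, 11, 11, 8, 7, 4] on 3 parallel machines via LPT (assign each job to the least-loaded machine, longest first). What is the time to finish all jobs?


Jobs (LPT sorted): [25, 19, 18, 14, 11, 11, 8, 7, 4]
Machines: 3
  J=25 → Machine 1 (load: 0+25=25)
  J=19 → Machine 2 (load: 0+19=19)
  J=18 → Machine 3 (load: 0+18=18)
  J=14 → Machine 3 (load: 18+14=32)
  J=11 → Machine 2 (load: 19+11=30)
  J=11 → Machine 1 (load: 25+11=36)
  J=8 → Machine 2 (load: 30+8=38)
  J=7 → Machine 3 (load: 32+7=39)
  J=4 → Machine 1 (load: 36+4=40)
Machine loads: [40, 38, 39]
Makespan = max = 40 time units


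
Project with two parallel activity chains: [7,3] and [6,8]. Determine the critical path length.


Path A: 7 + 3 = 10
Path B: 6 + 8 = 14
Critical path = longest = max(10, 14)
= 14 (Path B)


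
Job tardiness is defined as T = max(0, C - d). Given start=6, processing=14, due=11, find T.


Completion = start + processing = 6 + 14 = 20
Tardiness = max(0, C - d) = max(0, 20 - 11)
= max(0, 9)
= 9


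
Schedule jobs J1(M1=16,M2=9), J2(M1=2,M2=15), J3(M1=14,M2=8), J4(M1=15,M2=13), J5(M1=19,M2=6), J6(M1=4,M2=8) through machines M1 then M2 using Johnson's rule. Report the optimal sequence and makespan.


Johnson's rule:
Group 1 (M1≤M2, sort by M1): ['J2', 'J6']
Group 2 (M1>M2, sort desc M2): ['J4', 'J1', 'J3', 'J5']
Sequence: J2 → J6 → J4 → J1 → J3 → J5
Makespan calculation:
  J2: M1 done=2, M2 done=17
  J6: M1 done=6, M2 done=25
  J4: M1 done=21, M2 done=38
  J1: M1 done=37, M2 done=47
  J3: M1 done=51, M2 done=59
  J5: M1 done=70, M2 done=76
= Sequence: J2 → J6 → J4 → J1 → J3 → J5, Makespan: 76


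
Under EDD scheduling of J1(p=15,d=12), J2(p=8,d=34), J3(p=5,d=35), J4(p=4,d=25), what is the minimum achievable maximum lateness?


EDD order: J1 → J4 → J2 → J3
Completion and lateness:
  J1: C=15, d=12, L=15-12=3
  J4: C=19, d=25, L=19-25=-6
  J2: C=27, d=34, L=27-34=-7
  J3: C=32, d=35, L=32-35=-3
Lmax = max(3, -6, -7, -3)
= 3


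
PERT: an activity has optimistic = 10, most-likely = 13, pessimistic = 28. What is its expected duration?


te = (o + 4m + p) / 6
= (10 + 4×13 + 28) / 6
= (10 + 52 + 28) / 6
= 90 / 6
= 15.00


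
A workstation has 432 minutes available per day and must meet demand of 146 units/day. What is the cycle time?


Cycle time = available time / demand
= 432 / 146
= 2.96 min/unit


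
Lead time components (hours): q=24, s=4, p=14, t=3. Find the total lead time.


Lead time = queue + setup + processing + transit
= 24 + 4 + 14 + 3
= 45 hours


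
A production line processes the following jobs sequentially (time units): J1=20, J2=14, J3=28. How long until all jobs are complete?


Sequential makespan: sum all processing times
= 20 + 14 + 28
= 62 time units


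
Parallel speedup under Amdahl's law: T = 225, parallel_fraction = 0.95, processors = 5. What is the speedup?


Amdahl's law: T_p = T × ((1-p) + p/N)
= 225 × ((1-0.95) + 0.95/5)
= 225 × (0.05 + 0.1900)
= 225 × 0.2400
= 54.00
Speedup = 225/54.00
= 4.17×


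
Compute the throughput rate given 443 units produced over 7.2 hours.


Throughput = units / time
= 443 / 7.2
= 61.5 units/hour


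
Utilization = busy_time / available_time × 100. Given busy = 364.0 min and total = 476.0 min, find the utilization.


Utilization = busy / total × 100
= 364.0 / 476.0 × 100
= 76.5%


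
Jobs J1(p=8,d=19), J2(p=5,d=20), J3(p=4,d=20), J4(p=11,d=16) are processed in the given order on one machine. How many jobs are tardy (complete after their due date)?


Completion vs due date:
  J1: C=8, d=19 → on time
  J2: C=13, d=20 → on time
  J3: C=17, d=20 → on time
  J4: C=28, d=16 → TARDY
Tardy jobs: J4
Count = 1


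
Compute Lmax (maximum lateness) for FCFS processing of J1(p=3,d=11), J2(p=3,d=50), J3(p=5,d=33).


Lateness per job (L = C - d):
  J1: C=3, d=11, L=-8
  J2: C=6, d=50, L=-44
  J3: C=11, d=33, L=-22
Lmax = max(-8, -44, -22)
= -8


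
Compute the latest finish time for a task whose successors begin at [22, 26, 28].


LF = min of all successor start times
Successors start at: [22, 26, 28]
LF = min(22, 26, 28)
= 22


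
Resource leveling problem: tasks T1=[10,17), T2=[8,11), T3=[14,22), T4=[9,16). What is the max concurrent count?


Check each time point for overlaps:
  t=10: 3 tasks active (T1, T2, T4)
Max concurrent = 3


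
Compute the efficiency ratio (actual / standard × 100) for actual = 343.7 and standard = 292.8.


Efficiency = (actual / standard) × 100
= (343.7 / 292.8) × 100
= 117.4%


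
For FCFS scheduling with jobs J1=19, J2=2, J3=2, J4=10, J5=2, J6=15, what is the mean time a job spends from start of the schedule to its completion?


Completion times:
  J1: completes at 19
  J2: completes at 21
  J3: completes at 23
  J4: completes at 33
  J5: completes at 35
  J6: completes at 50
Sum = 181
Average = 181/6
= 30.17


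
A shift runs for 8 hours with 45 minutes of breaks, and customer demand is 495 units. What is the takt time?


Available = 8×60 - 45 = 435 min
Takt time = 435 / 495
= 0.88 min/unit


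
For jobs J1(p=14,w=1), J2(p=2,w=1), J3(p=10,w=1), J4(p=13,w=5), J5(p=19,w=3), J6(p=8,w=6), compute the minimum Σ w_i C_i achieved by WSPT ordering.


WSPT order (by p/w): J6 → J2 → J4 → J5 → J3 → J1
  J6: C=8, w·C=6×8=48
  J2: C=10, w·C=1×10=10
  J4: C=23, w·C=5×23=115
  J5: C=42, w·C=3×42=126
  J3: C=52, w·C=1×52=52
  J1: C=66, w·C=1×66=66
Σ w·C = 417
= 417


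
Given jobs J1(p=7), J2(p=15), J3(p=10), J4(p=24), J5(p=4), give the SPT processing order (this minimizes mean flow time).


SPT: sort by shortest processing time
  J5: p=4
  J1: p=7
  J3: p=10
  J2: p=15
  J4: p=24
Order: J5 → J1 → J3 → J2 → J4


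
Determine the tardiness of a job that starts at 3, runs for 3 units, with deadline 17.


Completion = start + processing = 3 + 3 = 6
Tardiness = max(0, C - d) = max(0, 6 - 17)
= max(0, -11)
= 0


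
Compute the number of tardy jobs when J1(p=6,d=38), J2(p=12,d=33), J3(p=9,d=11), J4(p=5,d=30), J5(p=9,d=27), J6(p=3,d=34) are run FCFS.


Completion vs due date:
  J1: C=6, d=38 → on time
  J2: C=18, d=33 → on time
  J3: C=27, d=11 → TARDY
  J4: C=32, d=30 → TARDY
  J5: C=41, d=27 → TARDY
  J6: C=44, d=34 → TARDY
Tardy jobs: J3, J4, J5, J6
Count = 4


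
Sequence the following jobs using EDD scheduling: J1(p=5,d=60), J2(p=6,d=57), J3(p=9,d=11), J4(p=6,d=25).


EDD: sort by earliest due date
  J3: d=11, p=9
  J4: d=25, p=6
  J2: d=57, p=6
  J1: d=60, p=5
Order: J3 → J4 → J2 → J1


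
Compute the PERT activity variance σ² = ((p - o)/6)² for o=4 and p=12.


σ² = ((p - o) / 6)² = (p - o)² / 36
= (12 - 4)² / 36
= 8² / 36
= 64 / 36
= 1.7778


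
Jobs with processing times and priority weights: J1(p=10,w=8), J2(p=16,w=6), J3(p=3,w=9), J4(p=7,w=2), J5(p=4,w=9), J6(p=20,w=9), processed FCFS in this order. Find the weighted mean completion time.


Completion times:
  J1: C=10, w×C=8×10=80
  J2: C=26, w×C=6×26=156
  J3: C=29, w×C=9×29=261
  J4: C=36, w×C=2×36=72
  J5: C=40, w×C=9×40=360
  J6: C=60, w×C=9×60=540
Sum w×C = 1469
Sum w = 43
Weighted avg = 1469/43
= 34.16


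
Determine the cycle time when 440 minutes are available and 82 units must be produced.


Cycle time = available time / demand
= 440 / 82
= 5.37 min/unit


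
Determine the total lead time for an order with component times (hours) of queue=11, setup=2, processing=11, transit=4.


Lead time = queue + setup + processing + transit
= 11 + 2 + 11 + 4
= 28 hours


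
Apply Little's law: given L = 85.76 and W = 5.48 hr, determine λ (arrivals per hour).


Little's law: L = λW → λ = L / W
= 85.76 / 5.48
= 15.65 per hour


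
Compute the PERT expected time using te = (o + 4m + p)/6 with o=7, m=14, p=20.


te = (o + 4m + p) / 6
= (7 + 4×14 + 20) / 6
= (7 + 56 + 20) / 6
= 83 / 6
= 13.83


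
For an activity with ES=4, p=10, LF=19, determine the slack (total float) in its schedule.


EF = ES + duration = 4 + 10 = 14
LS = LF - duration = 19 - 10 = 9
Total Float = LF - EF = 19 - 14
(or LS - ES = 9 - 4)
= 5


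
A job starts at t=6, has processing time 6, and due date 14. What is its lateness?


Completion = 6 + 6 = 12
Lateness = C - d = 12 - 14
= -2


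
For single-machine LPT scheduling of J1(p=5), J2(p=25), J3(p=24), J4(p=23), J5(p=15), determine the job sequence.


LPT: sort by longest processing time first
  J2: p=25
  J3: p=24
  J4: p=23
  J5: p=15
  J1: p=5
Order: J2 → J3 → J4 → J5 → J1


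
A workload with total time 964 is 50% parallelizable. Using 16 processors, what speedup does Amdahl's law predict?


Amdahl's law: T_p = T × ((1-p) + p/N)
= 964 × ((1-0.5) + 0.5/16)
= 964 × (0.50 + 0.0312)
= 964 × 0.5312
= 512.12
Speedup = 964/512.12
= 1.88×


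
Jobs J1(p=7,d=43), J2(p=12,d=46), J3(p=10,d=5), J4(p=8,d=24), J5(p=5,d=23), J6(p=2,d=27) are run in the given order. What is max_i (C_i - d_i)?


Lateness per job (L = C - d):
  J1: C=7, d=43, L=-36
  J2: C=19, d=46, L=-27
  J3: C=29, d=5, L=24
  J4: C=37, d=24, L=13
  J5: C=42, d=23, L=19
  J6: C=44, d=27, L=17
Lmax = max(-36, -27, 24, 13, 19, 17)
= 24


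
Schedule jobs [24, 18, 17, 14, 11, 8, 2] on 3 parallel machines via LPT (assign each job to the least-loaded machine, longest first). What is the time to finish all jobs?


Jobs (LPT sorted): [24, 18, 17, 14, 11, 8, 2]
Machines: 3
  J=24 → Machine 1 (load: 0+24=24)
  J=18 → Machine 2 (load: 0+18=18)
  J=17 → Machine 3 (load: 0+17=17)
  J=14 → Machine 3 (load: 17+14=31)
  J=11 → Machine 2 (load: 18+11=29)
  J=8 → Machine 1 (load: 24+8=32)
  J=2 → Machine 2 (load: 29+2=31)
Machine loads: [32, 31, 31]
Makespan = max = 32 time units


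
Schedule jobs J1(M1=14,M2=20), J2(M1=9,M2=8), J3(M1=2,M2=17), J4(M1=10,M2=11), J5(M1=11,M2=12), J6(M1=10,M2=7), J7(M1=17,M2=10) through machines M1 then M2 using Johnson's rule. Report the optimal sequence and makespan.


Johnson's rule:
Group 1 (M1≤M2, sort by M1): ['J3', 'J4', 'J5', 'J1']
Group 2 (M1>M2, sort desc M2): ['J7', 'J2', 'J6']
Sequence: J3 → J4 → J5 → J1 → J7 → J2 → J6
Makespan calculation:
  J3: M1 done=2, M2 done=19
  J4: M1 done=12, M2 done=30
  J5: M1 done=23, M2 done=42
  J1: M1 done=37, M2 done=62
  J7: M1 done=54, M2 done=72
  J2: M1 done=63, M2 done=80
  J6: M1 done=73, M2 done=87
= Sequence: J3 → J4 → J5 → J1 → J7 → J2 → J6, Makespan: 87


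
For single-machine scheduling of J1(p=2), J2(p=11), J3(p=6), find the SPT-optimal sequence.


SPT: sort by shortest processing time
  J1: p=2
  J3: p=6
  J2: p=11
Order: J1 → J3 → J2


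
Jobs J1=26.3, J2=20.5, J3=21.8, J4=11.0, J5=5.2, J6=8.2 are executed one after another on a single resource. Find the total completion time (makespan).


Sequential makespan: sum all processing times
= 26.3 + 20.5 + 21.8 + 11.0 + 5.2 + 8.2
= 93.0 time units


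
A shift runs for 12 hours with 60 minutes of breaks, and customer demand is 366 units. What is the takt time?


Available = 12×60 - 60 = 660 min
Takt time = 660 / 366
= 1.80 min/unit


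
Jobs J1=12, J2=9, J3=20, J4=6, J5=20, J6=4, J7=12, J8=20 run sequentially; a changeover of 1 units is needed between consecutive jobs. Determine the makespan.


Makespan = Σ processing + (n-1) × setup
= (12 + 9 + 20 + 6 + 20 + 4 + 12 + 20) + (8-1)×1
= 103 + 7
= 110 time units


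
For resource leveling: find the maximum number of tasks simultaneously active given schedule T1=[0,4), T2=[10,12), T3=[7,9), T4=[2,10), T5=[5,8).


Check each time point for overlaps:
  t=7: 3 tasks active (T3, T4, T5)
Max concurrent = 3


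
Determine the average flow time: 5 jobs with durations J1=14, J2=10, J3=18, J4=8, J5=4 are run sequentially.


Completion times:
  J1: completes at 14
  J2: completes at 24
  J3: completes at 42
  J4: completes at 50
  J5: completes at 54
Sum = 184
Average = 184/5
= 36.80


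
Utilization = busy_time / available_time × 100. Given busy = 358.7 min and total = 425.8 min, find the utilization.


Utilization = busy / total × 100
= 358.7 / 425.8 × 100
= 84.2%


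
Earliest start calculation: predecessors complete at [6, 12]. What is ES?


ES = max of all predecessor completion times
Predecessors: [6, 12]
ES = max(6, 12)
= 12


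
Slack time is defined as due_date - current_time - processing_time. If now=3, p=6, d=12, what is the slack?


Slack = due - current_time - processing
= 12 - 3 - 6
= 3


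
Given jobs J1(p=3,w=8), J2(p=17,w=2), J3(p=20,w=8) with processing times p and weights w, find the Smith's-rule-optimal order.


WSPT (Smith's rule): sort by p/w ascending
  J1: p/w = 3/8 = 0.375
  J3: p/w = 20/8 = 2.500
  J2: p/w = 17/2 = 8.500
Order: J1 → J3 → J2


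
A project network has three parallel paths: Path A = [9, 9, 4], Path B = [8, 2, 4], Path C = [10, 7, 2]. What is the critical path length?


Path A: 9 + 9 + 4 = 22
Path B: 8 + 2 + 4 = 14
Path C: 10 + 7 + 2 = 19
Critical path = longest = max(22, 14, 19)
= 22 (Path A)


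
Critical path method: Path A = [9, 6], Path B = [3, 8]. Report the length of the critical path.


Path A: 9 + 6 = 15
Path B: 3 + 8 = 11
Critical path = longest = max(15, 11)
= 15 (Path A)


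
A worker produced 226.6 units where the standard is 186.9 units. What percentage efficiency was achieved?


Efficiency = (actual / standard) × 100
= (226.6 / 186.9) × 100
= 121.2%


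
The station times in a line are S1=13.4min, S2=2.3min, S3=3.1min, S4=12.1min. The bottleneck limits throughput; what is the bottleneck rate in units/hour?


Bottleneck = longest station time
Station times: [13.4, 2.3, 3.1, 12.1]
Max = 13.4 min
Rate = 60 / 13.4
= 4.48 units/hour (bottleneck: 13.4min)


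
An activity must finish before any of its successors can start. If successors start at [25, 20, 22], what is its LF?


LF = min of all successor start times
Successors start at: [25, 20, 22]
LF = min(25, 20, 22)
= 20


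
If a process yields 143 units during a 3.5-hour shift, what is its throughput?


Throughput = units / time
= 143 / 3.5
= 40.9 units/hour


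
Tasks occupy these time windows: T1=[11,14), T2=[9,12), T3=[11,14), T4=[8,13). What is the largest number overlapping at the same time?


Check each time point for overlaps:
  t=11: 4 tasks active (T1, T2, T3, T4)
Max concurrent = 4


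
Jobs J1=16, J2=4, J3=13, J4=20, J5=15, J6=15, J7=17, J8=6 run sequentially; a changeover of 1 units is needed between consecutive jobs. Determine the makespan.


Makespan = Σ processing + (n-1) × setup
= (16 + 4 + 13 + 20 + 15 + 15 + 17 + 6) + (8-1)×1
= 106 + 7
= 113 time units


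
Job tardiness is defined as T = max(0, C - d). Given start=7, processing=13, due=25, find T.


Completion = start + processing = 7 + 13 = 20
Tardiness = max(0, C - d) = max(0, 20 - 25)
= max(0, -5)
= 0


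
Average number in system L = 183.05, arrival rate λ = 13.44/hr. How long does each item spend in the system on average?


Little's law: L = λW → W = L / λ
= 183.05 / 13.44
= 13.62 hours


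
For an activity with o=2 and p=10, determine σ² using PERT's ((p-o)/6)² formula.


σ² = ((p - o) / 6)² = (p - o)² / 36
= (10 - 2)² / 36
= 8² / 36
= 64 / 36
= 1.7778


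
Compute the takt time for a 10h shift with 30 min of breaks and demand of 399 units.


Available = 10×60 - 30 = 570 min
Takt time = 570 / 399
= 1.43 min/unit


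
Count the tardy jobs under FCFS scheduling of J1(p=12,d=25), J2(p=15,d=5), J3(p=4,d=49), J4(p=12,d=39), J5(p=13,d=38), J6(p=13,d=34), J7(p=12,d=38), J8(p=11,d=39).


Completion vs due date:
  J1: C=12, d=25 → on time
  J2: C=27, d=5 → TARDY
  J3: C=31, d=49 → on time
  J4: C=43, d=39 → TARDY
  J5: C=56, d=38 → TARDY
  J6: C=69, d=34 → TARDY
  J7: C=81, d=38 → TARDY
  J8: C=92, d=39 → TARDY
Tardy jobs: J2, J4, J5, J6, J7, J8
Count = 6


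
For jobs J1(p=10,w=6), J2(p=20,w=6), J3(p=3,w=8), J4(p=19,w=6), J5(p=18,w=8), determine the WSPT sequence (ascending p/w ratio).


WSPT (Smith's rule): sort by p/w ascending
  J3: p/w = 3/8 = 0.375
  J1: p/w = 10/6 = 1.667
  J5: p/w = 18/8 = 2.250
  J4: p/w = 19/6 = 3.167
  J2: p/w = 20/6 = 3.333
Order: J3 → J1 → J5 → J4 → J2


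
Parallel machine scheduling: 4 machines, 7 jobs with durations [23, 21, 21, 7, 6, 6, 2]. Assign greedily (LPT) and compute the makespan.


Jobs (LPT sorted): [23, 21, 21, 7, 6, 6, 2]
Machines: 4
  J=23 → Machine 1 (load: 0+23=23)
  J=21 → Machine 2 (load: 0+21=21)
  J=21 → Machine 3 (load: 0+21=21)
  J=7 → Machine 4 (load: 0+7=7)
  J=6 → Machine 4 (load: 7+6=13)
  J=6 → Machine 4 (load: 13+6=19)
  J=2 → Machine 4 (load: 19+2=21)
Machine loads: [23, 21, 21, 21]
Makespan = max = 23 time units


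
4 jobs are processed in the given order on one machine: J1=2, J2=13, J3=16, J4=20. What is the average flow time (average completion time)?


Completion times:
  J1: completes at 2
  J2: completes at 15
  J3: completes at 31
  J4: completes at 51
Sum = 99
Average = 99/4
= 24.75


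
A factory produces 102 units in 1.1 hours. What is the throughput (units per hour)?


Throughput = units / time
= 102 / 1.1
= 92.7 units/hour


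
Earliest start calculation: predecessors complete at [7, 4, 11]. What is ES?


ES = max of all predecessor completion times
Predecessors: [7, 4, 11]
ES = max(7, 4, 11)
= 11


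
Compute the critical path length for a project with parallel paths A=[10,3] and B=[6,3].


Path A: 10 + 3 = 13
Path B: 6 + 3 = 9
Critical path = longest = max(13, 9)
= 13 (Path A)


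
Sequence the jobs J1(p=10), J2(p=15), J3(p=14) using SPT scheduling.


SPT: sort by shortest processing time
  J1: p=10
  J3: p=14
  J2: p=15
Order: J1 → J3 → J2


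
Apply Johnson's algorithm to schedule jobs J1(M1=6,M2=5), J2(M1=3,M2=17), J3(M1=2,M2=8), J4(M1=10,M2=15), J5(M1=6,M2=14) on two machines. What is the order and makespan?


Johnson's rule:
Group 1 (M1≤M2, sort by M1): ['J3', 'J2', 'J5', 'J4']
Group 2 (M1>M2, sort desc M2): ['J1']
Sequence: J3 → J2 → J5 → J4 → J1
Makespan calculation:
  J3: M1 done=2, M2 done=10
  J2: M1 done=5, M2 done=27
  J5: M1 done=11, M2 done=41
  J4: M1 done=21, M2 done=56
  J1: M1 done=27, M2 done=61
= Sequence: J3 → J2 → J5 → J4 → J1, Makespan: 61


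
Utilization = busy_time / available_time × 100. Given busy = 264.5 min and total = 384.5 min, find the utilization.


Utilization = busy / total × 100
= 264.5 / 384.5 × 100
= 68.8%


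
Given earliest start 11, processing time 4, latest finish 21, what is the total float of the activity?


EF = ES + duration = 11 + 4 = 15
LS = LF - duration = 21 - 4 = 17
Total Float = LF - EF = 21 - 15
(or LS - ES = 17 - 11)
= 6


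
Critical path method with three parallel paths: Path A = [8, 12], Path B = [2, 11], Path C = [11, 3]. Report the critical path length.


Path A: 8 + 12 = 20
Path B: 2 + 11 = 13
Path C: 11 + 3 = 14
Critical path = longest = max(20, 13, 14)
= 20 (Path A)


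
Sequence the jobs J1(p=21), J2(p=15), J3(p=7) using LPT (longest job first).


LPT: sort by longest processing time first
  J1: p=21
  J2: p=15
  J3: p=7
Order: J1 → J2 → J3


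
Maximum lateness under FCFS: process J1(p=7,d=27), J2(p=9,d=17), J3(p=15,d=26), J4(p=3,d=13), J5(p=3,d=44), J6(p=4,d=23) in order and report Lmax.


Lateness per job (L = C - d):
  J1: C=7, d=27, L=-20
  J2: C=16, d=17, L=-1
  J3: C=31, d=26, L=5
  J4: C=34, d=13, L=21
  J5: C=37, d=44, L=-7
  J6: C=41, d=23, L=18
Lmax = max(-20, -1, 5, 21, -7, 18)
= 21


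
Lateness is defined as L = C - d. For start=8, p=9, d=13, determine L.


Completion = 8 + 9 = 17
Lateness = C - d = 17 - 13
= 4


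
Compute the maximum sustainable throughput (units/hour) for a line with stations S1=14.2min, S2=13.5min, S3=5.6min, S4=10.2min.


Bottleneck = longest station time
Station times: [14.2, 13.5, 5.6, 10.2]
Max = 14.2 min
Rate = 60 / 14.2
= 4.23 units/hour (bottleneck: 14.2min)


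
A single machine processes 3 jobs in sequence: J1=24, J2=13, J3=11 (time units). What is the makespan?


Sequential makespan: sum all processing times
= 24 + 13 + 11
= 48 time units


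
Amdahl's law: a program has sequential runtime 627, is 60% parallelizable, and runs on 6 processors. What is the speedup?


Amdahl's law: T_p = T × ((1-p) + p/N)
= 627 × ((1-0.6) + 0.6/6)
= 627 × (0.40 + 0.1000)
= 627 × 0.5000
= 313.50
Speedup = 627/313.50
= 2.00×
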